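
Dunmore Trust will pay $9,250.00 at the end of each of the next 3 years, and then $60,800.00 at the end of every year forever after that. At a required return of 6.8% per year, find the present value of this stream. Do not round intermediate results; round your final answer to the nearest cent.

PV of 3-year annuity: $9,250.00 × [1 − (1+0.068)^−3] / 0.068 = 24363.89966
Perpetuity value at year 3: $60,800.00 / 0.068 = 894117.64706
PV of perpetuity: 894117.64706 / (1+0.068)^3 = 733974.39306
Total PV = 24363.89966 + 733974.39306 = 758338.29272

$758338.29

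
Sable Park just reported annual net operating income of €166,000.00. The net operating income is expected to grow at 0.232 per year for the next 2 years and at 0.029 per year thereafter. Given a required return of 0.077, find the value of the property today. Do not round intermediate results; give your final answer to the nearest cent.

€5063744.97

D_1 = 204512.00000
D_2 = 251958.78400
Terminal value at year 2: TV = D_2×(1+g_2)/(r−g_2) = 259265.58874/0.048 = 5401366.43200
P_0 = D_1/(1+r)^1 + D_2/(1+r)^2 + TV/(1+r)^2
    = 189890.43640 + 217219.14359 + 4656635.39061 = 5063744.97060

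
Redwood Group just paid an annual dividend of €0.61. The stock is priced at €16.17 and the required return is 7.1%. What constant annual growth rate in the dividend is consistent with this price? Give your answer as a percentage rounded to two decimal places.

P = D₀(1+g)/(r−g) ⇒ P(r−g) = D₀(1+g) ⇒ g(P+D₀) = P·r − D₀
g = (P·r − D₀)/(P + D₀) = (€16.17×0.071 − €0.61) / (€16.17 + €0.61) = 0.032066

3.21%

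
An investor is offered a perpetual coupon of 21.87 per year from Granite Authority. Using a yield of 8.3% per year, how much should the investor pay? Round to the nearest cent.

Level perpetuity: PV = C / r = 21.87 / 0.083 = 263.49

263.49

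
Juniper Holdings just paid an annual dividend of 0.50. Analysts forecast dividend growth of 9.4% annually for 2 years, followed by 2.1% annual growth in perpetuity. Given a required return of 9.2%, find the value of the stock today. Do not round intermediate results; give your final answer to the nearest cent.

D_1 = 0.54700
D_2 = 0.59842
Terminal value at year 2: TV = D_2×(1+g_2)/(r−g_2) = 0.61098/0.071 = 8.60542
P_0 = D_1/(1+r)^1 + D_2/(1+r)^2 + TV/(1+r)^2
    = 0.50092 + 0.50183 + 7.21650 = 8.21925

8.22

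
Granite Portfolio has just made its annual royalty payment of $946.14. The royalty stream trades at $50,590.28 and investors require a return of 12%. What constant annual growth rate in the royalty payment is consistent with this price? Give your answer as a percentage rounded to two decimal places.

P = D₀(1+g)/(r−g) ⇒ P(r−g) = D₀(1+g) ⇒ g(P+D₀) = P·r − D₀
g = (P·r − D₀)/(P + D₀) = ($50,590.28×0.12 − $946.14) / ($50,590.28 + $946.14) = 0.099438

9.94%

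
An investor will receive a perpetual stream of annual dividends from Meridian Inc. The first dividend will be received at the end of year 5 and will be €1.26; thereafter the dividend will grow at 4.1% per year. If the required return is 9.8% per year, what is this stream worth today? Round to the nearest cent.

€15.21

Value at end of year 4: C₁ / (r − g) = €1.26 / (0.098 − 0.041) = €22.1053
Discount to today: PV = €22.1053 / (1 + 0.098)^4 = €22.1053 / 1.453481 = €15.21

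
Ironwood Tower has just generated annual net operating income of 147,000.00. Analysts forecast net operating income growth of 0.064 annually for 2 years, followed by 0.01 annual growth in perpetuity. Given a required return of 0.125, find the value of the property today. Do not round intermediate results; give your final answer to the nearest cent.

D_1 = 156408.00000
D_2 = 166418.11200
Terminal value at year 2: TV = D_2×(1+g_2)/(r−g_2) = 168082.29312/0.115 = 1461585.15757
P_0 = D_1/(1+r)^1 + D_2/(1+r)^2 + TV/(1+r)^2
    = 139029.33333 + 131490.85393 + 1154832.71709 = 1425352.90435

1425352.90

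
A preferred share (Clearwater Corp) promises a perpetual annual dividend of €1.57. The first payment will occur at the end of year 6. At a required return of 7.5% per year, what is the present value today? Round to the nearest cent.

Value at end of year 5: C / r = €1.57 / 0.075 = €20.9333
Discount to today: PV = €20.9333 / (1 + 0.075)^5 = €20.9333 / 1.435629 = €14.58

€14.58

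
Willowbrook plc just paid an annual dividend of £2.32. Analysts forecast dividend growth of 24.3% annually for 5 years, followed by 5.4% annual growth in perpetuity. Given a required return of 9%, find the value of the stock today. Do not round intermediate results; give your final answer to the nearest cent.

D_1 = 2.88376
D_2 = 3.58451
D_3 = 4.45555
D_4 = 5.53825
D_5 = 6.88404
Terminal value at year 5: TV = D_5×(1+g_2)/(r−g_2) = 7.25578/0.036 = 201.54951
P_0 = D_1/(1+r)^1 + D_2/(1+r)^2 + D_3/(1+r)^3 + D_4/(1+r)^4 + D_5/(1+r)^5 + TV/(1+r)^5
    = 2.64565 + 3.01701 + 3.44050 + 3.92344 + 4.47416 + 130.99335 = 148.49411

£148.49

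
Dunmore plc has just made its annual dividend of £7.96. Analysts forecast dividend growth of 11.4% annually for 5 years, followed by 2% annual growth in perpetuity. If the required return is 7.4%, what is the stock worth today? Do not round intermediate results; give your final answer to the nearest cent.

£224.99

D_1 = 8.86744
D_2 = 9.87833
D_3 = 11.00446
D_4 = 12.25897
D_5 = 13.65649
Terminal value at year 5: TV = D_5×(1+g_2)/(r−g_2) = 13.92962/0.054 = 257.95588
P_0 = D_1/(1+r)^1 + D_2/(1+r)^2 + D_3/(1+r)^3 + D_4/(1+r)^4 + D_5/(1+r)^5 + TV/(1+r)^5
    = 8.25646 + 8.56397 + 8.88292 + 9.21376 + 9.55691 + 180.51946 = 224.99348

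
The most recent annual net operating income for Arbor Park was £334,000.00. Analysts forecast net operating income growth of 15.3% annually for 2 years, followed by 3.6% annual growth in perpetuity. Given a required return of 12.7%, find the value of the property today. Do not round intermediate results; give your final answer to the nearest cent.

D_1 = 385102.00000
D_2 = 444022.60600
Terminal value at year 2: TV = D_2×(1+g_2)/(r−g_2) = 460007.41982/0.091 = 5055026.59138
P_0 = D_1/(1+r)^1 + D_2/(1+r)^2 + TV/(1+r)^2
    = 341705.41260 + 349588.58982 + 3979931.63796 = 4671225.64038

£4671225.64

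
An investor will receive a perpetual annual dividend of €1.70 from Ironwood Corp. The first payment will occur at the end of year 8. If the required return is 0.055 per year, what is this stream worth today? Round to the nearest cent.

Value at end of year 7: C / r = €1.70 / 0.055 = €30.9091
Discount to today: PV = €30.9091 / (1 + 0.055)^7 = €30.9091 / 1.454679 = €21.25

€21.25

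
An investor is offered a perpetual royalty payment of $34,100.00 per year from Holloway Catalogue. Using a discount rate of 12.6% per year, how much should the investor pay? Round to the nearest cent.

$270634.92

Level perpetuity: PV = C / r = $34,100.00 / 0.126 = $270,634.92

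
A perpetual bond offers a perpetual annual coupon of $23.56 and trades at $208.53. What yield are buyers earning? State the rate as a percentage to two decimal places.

P = C/r ⇒ r = C/P = $23.56/$208.53 = 0.112981

11.30%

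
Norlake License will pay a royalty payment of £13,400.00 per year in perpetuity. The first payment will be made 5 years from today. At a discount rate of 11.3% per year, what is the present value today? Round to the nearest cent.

£77276.19

Value at end of year 4: C / r = £13,400.00 / 0.113 = £118,584.0708
Discount to today: PV = £118,584.0708 / (1 + 0.113)^4 = £118,584.0708 / 1.534549 = £77,276.19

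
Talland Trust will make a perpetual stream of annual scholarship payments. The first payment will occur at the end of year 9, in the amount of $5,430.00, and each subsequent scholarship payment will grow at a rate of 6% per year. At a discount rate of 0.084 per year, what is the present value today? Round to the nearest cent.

$118673.66

Value at end of year 8: C₁ / (r − g) = $5,430.00 / (0.084 − 0.06) = $226,250.0000
Discount to today: PV = $226,250.0000 / (1 + 0.084)^8 = $226,250.0000 / 1.906489 = $118,673.66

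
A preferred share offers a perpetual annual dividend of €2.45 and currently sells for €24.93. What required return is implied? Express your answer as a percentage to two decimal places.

9.83%

P = C/r ⇒ r = C/P = €2.45/€24.93 = 0.098275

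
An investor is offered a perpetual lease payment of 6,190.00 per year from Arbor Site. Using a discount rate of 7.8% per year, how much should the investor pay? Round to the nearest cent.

79358.97

Level perpetuity: PV = C / r = 6,190.00 / 0.078 = 79,358.97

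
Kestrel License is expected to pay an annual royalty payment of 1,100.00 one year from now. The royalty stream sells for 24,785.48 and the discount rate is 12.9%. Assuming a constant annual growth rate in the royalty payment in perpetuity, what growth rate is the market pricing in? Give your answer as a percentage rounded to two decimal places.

8.46%

P = D₁/(r−g) ⇒ g = r − D₁/P = 0.129 − 1,100.00/24,785.48 = 0.084619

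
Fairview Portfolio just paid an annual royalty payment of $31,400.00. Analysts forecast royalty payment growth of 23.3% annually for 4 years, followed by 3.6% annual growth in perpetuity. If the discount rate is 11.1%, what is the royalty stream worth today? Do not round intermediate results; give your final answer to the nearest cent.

D_1 = 38716.20000
D_2 = 47737.07460
D_3 = 58859.81298
D_4 = 72574.14941
Terminal value at year 4: TV = D_4×(1+g_2)/(r−g_2) = 75186.81879/0.075 = 1002490.91714
P_0 = D_1/(1+r)^1 + D_2/(1+r)^2 + D_3/(1+r)^3 + D_4/(1+r)^4 + TV/(1+r)^4
    = 34848.06481 + 38674.76499 + 42921.67888 + 47634.95055 + 657997.45024 = 822076.90946

$822076.91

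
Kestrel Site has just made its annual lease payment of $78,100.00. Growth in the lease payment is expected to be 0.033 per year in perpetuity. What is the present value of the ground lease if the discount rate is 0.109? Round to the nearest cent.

$1061543.42

D₁ = D₀ × (1 + g) = $78,100.00 × 1.033 = $80,677.3000
Growing perpetuity: P = D₁ / (r − g) = $80,677.3000 / (0.109 − 0.033) = $1,061,543.42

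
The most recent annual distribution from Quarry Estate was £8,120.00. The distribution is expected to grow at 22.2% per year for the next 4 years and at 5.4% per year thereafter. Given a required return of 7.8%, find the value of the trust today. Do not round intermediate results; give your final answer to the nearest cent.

D_1 = 9922.64000
D_2 = 12125.46608
D_3 = 14817.31955
D_4 = 18106.76449
Terminal value at year 4: TV = D_4×(1+g_2)/(r−g_2) = 19084.52977/0.024 = 795188.74051
P_0 = D_1/(1+r)^1 + D_2/(1+r)^2 + D_3/(1+r)^3 + D_4/(1+r)^4 + TV/(1+r)^4
    = 9204.67532 + 10434.24234 + 11828.05579 + 13408.05582 + 588837.11828 = 633712.14756

£633712.15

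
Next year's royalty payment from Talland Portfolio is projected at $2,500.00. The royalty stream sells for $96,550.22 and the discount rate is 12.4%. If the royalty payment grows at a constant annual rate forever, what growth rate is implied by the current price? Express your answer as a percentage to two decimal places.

P = D₁/(r−g) ⇒ g = r − D₁/P = 0.124 − $2,500.00/$96,550.22 = 0.098107

9.81%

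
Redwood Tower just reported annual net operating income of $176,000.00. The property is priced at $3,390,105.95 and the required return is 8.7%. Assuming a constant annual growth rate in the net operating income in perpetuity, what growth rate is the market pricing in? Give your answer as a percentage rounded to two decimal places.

3.34%

P = D₀(1+g)/(r−g) ⇒ P(r−g) = D₀(1+g) ⇒ g(P+D₀) = P·r − D₀
g = (P·r − D₀)/(P + D₀) = ($3,390,105.95×0.087 − $176,000.00) / ($3,390,105.95 + $176,000.00) = 0.033353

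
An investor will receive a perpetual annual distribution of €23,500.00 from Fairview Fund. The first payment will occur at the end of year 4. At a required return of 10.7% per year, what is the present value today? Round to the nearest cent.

€161897.90

Value at end of year 3: C / r = €23,500.00 / 0.107 = €219,626.1682
Discount to today: PV = €219,626.1682 / (1 + 0.107)^3 = €219,626.1682 / 1.356572 = €161,897.90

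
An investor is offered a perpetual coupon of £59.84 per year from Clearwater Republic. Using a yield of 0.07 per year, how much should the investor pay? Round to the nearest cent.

Level perpetuity: PV = C / r = £59.84 / 0.07 = £854.86

£854.86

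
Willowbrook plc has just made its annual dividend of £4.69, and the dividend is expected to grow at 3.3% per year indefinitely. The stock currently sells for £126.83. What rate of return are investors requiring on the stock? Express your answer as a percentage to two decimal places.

D₁ = £4.69 × 1.033 = £4.8448
P = D₁/(r − g) ⇒ r = D₁/P + g = £4.8448/£126.83 + 0.033 = 0.038199 + 0.033 = 0.071199

7.12%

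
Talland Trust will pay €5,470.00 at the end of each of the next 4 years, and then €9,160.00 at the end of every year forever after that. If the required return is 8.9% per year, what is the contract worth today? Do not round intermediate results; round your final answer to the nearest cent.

€90940.50

PV of 4-year annuity: €5,470.00 × [1 − (1+0.089)^−4] / 0.089 = 17760.23507
Perpetuity value at year 4: €9,160.00 / 0.089 = 102921.34831
PV of perpetuity: 102921.34831 / (1+0.089)^4 = 73180.25998
Total PV = 17760.23507 + 73180.25998 = 90940.49504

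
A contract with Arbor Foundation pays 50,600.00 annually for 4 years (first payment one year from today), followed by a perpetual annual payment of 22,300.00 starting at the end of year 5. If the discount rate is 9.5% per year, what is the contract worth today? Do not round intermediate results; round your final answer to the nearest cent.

325423.66

PV of 4-year annuity: 50,600.00 × [1 − (1+0.095)^−4] / 0.095 = 162146.74473
Perpetuity value at year 4: 22,300.00 / 0.095 = 234736.84211
PV of perpetuity: 234736.84211 / (1+0.095)^4 = 163276.91310
Total PV = 162146.74473 + 163276.91310 = 325423.65784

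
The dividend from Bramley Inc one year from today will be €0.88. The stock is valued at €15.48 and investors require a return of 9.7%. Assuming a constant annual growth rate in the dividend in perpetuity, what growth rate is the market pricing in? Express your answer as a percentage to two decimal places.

4.02%

P = D₁/(r−g) ⇒ g = r − D₁/P = 0.097 − €0.88/€15.48 = 0.040152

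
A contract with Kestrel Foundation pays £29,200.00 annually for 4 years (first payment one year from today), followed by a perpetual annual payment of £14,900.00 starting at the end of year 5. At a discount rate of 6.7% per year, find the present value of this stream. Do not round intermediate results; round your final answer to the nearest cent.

PV of 4-year annuity: £29,200.00 × [1 − (1+0.067)^−4] / 0.067 = 99580.12591
Perpetuity value at year 4: £14,900.00 / 0.067 = 222388.05970
PV of perpetuity: 222388.05970 / (1+0.067)^4 = 171574.91326
Total PV = 99580.12591 + 171574.91326 = 271155.03917

£271155.04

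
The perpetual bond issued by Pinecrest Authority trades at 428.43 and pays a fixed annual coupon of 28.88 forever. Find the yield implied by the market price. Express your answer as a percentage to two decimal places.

6.74%

P = C/r ⇒ r = C/P = 28.88/428.43 = 0.067409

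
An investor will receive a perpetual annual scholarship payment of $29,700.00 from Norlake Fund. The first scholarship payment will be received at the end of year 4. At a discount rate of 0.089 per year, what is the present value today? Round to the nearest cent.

Value at end of year 3: C / r = $29,700.00 / 0.089 = $333,707.8652
Discount to today: PV = $333,707.8652 / (1 + 0.089)^3 = $333,707.8652 / 1.291468 = $258,394.23

$258394.23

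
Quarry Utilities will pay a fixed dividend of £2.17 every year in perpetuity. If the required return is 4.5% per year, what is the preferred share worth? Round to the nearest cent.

£48.22

Level perpetuity: PV = C / r = £2.17 / 0.045 = £48.22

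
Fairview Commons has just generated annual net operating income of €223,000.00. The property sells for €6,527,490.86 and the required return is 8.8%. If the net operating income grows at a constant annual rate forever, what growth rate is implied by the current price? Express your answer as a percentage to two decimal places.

P = D₀(1+g)/(r−g) ⇒ P(r−g) = D₀(1+g) ⇒ g(P+D₀) = P·r − D₀
g = (P·r − D₀)/(P + D₀) = (€6,527,490.86×0.088 − €223,000.00) / (€6,527,490.86 + €223,000.00) = 0.052058

5.21%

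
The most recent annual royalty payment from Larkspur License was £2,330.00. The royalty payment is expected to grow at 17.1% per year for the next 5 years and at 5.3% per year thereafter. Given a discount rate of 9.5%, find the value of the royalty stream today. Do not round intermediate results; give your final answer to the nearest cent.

£96017.30

D_1 = 2728.43000
D_2 = 3194.99153
D_3 = 3741.33508
D_4 = 4381.10338
D_5 = 5130.27206
Terminal value at year 5: TV = D_5×(1+g_2)/(r−g_2) = 5402.17648/0.042 = 128623.24947
P_0 = D_1/(1+r)^1 + D_2/(1+r)^2 + D_3/(1+r)^3 + D_4/(1+r)^4 + D_5/(1+r)^5 + TV/(1+r)^5
    = 2491.71689 + 2664.65798 + 2849.60227 + 3047.38289 + 3258.89074 + 81705.04646 = 96017.29724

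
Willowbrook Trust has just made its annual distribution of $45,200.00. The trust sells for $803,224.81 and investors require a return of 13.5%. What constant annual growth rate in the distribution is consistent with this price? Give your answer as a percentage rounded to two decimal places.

P = D₀(1+g)/(r−g) ⇒ P(r−g) = D₀(1+g) ⇒ g(P+D₀) = P·r − D₀
g = (P·r − D₀)/(P + D₀) = ($803,224.81×0.135 − $45,200.00) / ($803,224.81 + $45,200.00) = 0.074533

7.45%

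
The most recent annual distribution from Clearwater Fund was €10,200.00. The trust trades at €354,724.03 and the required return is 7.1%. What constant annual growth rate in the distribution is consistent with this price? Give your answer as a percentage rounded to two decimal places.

P = D₀(1+g)/(r−g) ⇒ P(r−g) = D₀(1+g) ⇒ g(P+D₀) = P·r − D₀
g = (P·r − D₀)/(P + D₀) = (€354,724.03×0.071 − €10,200.00) / (€354,724.03 + €10,200.00) = 0.041064

4.11%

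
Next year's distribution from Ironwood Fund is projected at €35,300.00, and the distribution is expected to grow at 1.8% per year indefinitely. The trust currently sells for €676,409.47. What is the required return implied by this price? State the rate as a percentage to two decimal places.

P = D₁/(r − g) ⇒ r = D₁/P + g = €35,300.0000/€676,409.47 + 0.018 = 0.052187 + 0.018 = 0.070187

7.02%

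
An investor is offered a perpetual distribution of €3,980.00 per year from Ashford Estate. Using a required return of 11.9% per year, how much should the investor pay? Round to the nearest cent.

Level perpetuity: PV = C / r = €3,980.00 / 0.119 = €33,445.38

€33445.38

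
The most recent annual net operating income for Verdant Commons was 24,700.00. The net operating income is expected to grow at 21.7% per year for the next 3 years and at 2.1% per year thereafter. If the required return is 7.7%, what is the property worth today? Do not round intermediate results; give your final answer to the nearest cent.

D_1 = 30059.90000
D_2 = 36582.89830
D_3 = 44521.38723
Terminal value at year 3: TV = D_3×(1+g_2)/(r−g_2) = 45456.33636/0.056 = 811720.29220
P_0 = D_1/(1+r)^1 + D_2/(1+r)^2 + D_3/(1+r)^3 + TV/(1+r)^3
    = 27910.77066 + 31538.91169 + 35638.67737 + 649769.45708 = 744857.81680

744857.82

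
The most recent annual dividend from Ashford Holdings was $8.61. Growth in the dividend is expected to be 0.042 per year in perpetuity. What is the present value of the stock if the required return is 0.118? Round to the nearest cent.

$118.05

D₁ = D₀ × (1 + g) = $8.61 × 1.042 = $8.9716
Growing perpetuity: P = D₁ / (r − g) = $8.9716 / (0.118 − 0.042) = $118.05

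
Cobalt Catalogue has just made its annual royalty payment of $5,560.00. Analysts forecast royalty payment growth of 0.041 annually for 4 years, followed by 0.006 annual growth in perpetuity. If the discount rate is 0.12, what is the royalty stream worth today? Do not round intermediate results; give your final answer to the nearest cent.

D_1 = 5787.96000
D_2 = 6025.26636
D_3 = 6272.30228
D_4 = 6529.46667
Terminal value at year 4: TV = D_4×(1+g_2)/(r−g_2) = 6568.64347/0.114 = 57619.67960
P_0 = D_1/(1+r)^1 + D_2/(1+r)^2 + D_3/(1+r)^3 + D_4/(1+r)^4 + TV/(1+r)^4
    = 5167.82143 + 4803.30545 + 4464.50087 + 4149.59411 + 36618.34806 = 55203.56992

$55203.57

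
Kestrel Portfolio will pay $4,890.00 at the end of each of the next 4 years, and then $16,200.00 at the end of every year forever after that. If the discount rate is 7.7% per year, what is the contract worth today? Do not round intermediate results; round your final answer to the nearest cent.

$172677.94

PV of 4-year annuity: $4,890.00 × [1 − (1+0.077)^−4] / 0.077 = 16305.04561
Perpetuity value at year 4: $16,200.00 / 0.077 = 210389.61039
PV of perpetuity: 210389.61039 / (1+0.077)^4 = 156372.89488
Total PV = 16305.04561 + 156372.89488 = 172677.94048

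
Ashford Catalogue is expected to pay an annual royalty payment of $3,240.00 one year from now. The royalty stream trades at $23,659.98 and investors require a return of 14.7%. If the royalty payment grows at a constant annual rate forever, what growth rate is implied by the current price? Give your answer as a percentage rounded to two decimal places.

P = D₁/(r−g) ⇒ g = r − D₁/P = 0.147 − $3,240.00/$23,659.98 = 0.010060

1.01%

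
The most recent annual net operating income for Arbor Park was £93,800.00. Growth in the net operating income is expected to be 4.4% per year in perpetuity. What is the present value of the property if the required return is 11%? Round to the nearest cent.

£1483745.45

D₁ = D₀ × (1 + g) = £93,800.00 × 1.044 = £97,927.2000
Growing perpetuity: P = D₁ / (r − g) = £97,927.2000 / (0.11 − 0.044) = £1,483,745.45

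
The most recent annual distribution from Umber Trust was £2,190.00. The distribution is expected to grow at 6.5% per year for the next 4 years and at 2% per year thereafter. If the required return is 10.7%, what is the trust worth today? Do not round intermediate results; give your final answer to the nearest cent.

£29955.49

D_1 = 2332.35000
D_2 = 2483.95275
D_3 = 2645.40968
D_4 = 2817.36131
Terminal value at year 4: TV = D_4×(1+g_2)/(r−g_2) = 2873.70853/0.087 = 33031.13258
P_0 = D_1/(1+r)^1 + D_2/(1+r)^2 + D_3/(1+r)^3 + D_4/(1+r)^4 + TV/(1+r)^4
    = 2106.91057 + 2026.97358 + 1950.06944 + 1876.08306 + 21995.45659 = 29955.49324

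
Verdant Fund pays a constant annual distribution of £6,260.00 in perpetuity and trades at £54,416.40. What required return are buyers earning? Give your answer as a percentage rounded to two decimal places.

P = C/r ⇒ r = C/P = £6,260.00/£54,416.40 = 0.115039

11.50%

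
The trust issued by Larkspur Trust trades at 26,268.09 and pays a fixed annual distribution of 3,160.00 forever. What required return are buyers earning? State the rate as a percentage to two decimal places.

P = C/r ⇒ r = C/P = 3,160.00/26,268.09 = 0.120298

12.03%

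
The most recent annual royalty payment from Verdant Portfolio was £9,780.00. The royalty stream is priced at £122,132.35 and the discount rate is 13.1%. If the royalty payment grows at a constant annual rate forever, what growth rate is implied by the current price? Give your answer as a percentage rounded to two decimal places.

P = D₀(1+g)/(r−g) ⇒ P(r−g) = D₀(1+g) ⇒ g(P+D₀) = P·r − D₀
g = (P·r − D₀)/(P + D₀) = (£122,132.35×0.131 − £9,780.00) / (£122,132.35 + £9,780.00) = 0.047148

4.71%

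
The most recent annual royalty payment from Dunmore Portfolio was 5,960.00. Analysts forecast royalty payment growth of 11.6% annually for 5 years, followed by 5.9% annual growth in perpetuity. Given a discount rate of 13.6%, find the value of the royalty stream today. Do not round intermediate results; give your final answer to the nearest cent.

D_1 = 6651.36000
D_2 = 7422.91776
D_3 = 8283.97622
D_4 = 9244.91746
D_5 = 10317.32789
Terminal value at year 5: TV = D_5×(1+g_2)/(r−g_2) = 10926.05023/0.077 = 141896.75627
P_0 = D_1/(1+r)^1 + D_2/(1+r)^2 + D_3/(1+r)^3 + D_4/(1+r)^4 + D_5/(1+r)^5 + TV/(1+r)^5
    = 5855.07042 + 5751.98820 + 5650.72080 + 5551.23628 + 5453.50324 + 75003.37580 = 103265.89474

103265.89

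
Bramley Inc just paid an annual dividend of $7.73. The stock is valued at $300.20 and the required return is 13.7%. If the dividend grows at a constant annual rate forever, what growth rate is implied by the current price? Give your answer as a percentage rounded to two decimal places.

P = D₀(1+g)/(r−g) ⇒ P(r−g) = D₀(1+g) ⇒ g(P+D₀) = P·r − D₀
g = (P·r − D₀)/(P + D₀) = ($300.20×0.137 − $7.73) / ($300.20 + $7.73) = 0.108458

10.85%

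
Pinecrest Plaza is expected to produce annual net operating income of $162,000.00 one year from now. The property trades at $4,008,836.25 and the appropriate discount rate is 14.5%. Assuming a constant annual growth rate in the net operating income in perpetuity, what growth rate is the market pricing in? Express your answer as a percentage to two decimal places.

10.46%

P = D₁/(r−g) ⇒ g = r − D₁/P = 0.145 − $162,000.00/$4,008,836.25 = 0.104589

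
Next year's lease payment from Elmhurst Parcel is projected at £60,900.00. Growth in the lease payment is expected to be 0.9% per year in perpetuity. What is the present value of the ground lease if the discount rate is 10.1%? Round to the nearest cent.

Growing perpetuity: P = D₁ / (r − g) = £60,900.0000 / (0.101 − 0.009) = £661,956.52

£661956.52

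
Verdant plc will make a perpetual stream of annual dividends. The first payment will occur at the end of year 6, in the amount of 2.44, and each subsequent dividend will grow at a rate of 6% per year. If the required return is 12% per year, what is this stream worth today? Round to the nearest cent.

Value at end of year 5: C₁ / (r − g) = 2.44 / (0.12 − 0.06) = 40.6667
Discount to today: PV = 40.6667 / (1 + 0.12)^5 = 40.6667 / 1.762342 = 23.08

23.08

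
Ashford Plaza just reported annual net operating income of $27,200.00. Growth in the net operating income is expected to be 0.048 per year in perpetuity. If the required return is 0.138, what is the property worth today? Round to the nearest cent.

D₁ = D₀ × (1 + g) = $27,200.00 × 1.048 = $28,505.6000
Growing perpetuity: P = D₁ / (r − g) = $28,505.6000 / (0.138 − 0.048) = $316,728.89

$316728.89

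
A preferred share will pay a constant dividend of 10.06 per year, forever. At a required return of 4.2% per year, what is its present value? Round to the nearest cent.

239.52

Level perpetuity: PV = C / r = 10.06 / 0.042 = 239.52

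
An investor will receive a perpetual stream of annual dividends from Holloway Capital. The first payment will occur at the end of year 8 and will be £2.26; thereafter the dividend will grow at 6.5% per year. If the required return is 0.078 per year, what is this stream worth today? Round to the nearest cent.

£102.76

Value at end of year 7: C₁ / (r − g) = £2.26 / (0.078 − 0.065) = £173.8462
Discount to today: PV = £173.8462 / (1 + 0.078)^7 = £173.8462 / 1.691731 = £102.76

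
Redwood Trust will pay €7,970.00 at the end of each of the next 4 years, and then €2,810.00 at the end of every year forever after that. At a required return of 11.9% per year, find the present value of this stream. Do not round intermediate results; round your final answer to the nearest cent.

PV of 4-year annuity: €7,970.00 × [1 − (1+0.119)^−4] / 0.119 = 24258.74703
Perpetuity value at year 4: €2,810.00 / 0.119 = 23613.44538
PV of perpetuity: 23613.44538 / (1+0.119)^4 = 15060.48689
Total PV = 24258.74703 + 15060.48689 = 39319.23392

€39319.23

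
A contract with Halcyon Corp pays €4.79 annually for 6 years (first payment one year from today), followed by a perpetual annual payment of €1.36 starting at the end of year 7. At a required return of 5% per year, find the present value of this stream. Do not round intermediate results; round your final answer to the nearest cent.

PV of 6-year annuity: €4.79 × [1 − (1+0.05)^−6] / 0.05 = 24.31257
Perpetuity value at year 6: €1.36 / 0.05 = 27.20000
PV of perpetuity: 27.20000 / (1+0.05)^6 = 20.29706
Total PV = 24.31257 + 20.29706 = 44.60962

€44.61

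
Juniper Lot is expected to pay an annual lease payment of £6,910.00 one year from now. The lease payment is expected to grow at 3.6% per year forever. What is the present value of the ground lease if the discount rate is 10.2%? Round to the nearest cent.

£104696.97

Growing perpetuity: P = D₁ / (r − g) = £6,910.0000 / (0.102 − 0.036) = £104,696.97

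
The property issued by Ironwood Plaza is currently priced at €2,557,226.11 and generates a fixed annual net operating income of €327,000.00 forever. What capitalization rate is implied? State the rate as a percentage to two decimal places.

12.79%

P = C/r ⇒ r = C/P = €327,000.00/€2,557,226.11 = 0.127873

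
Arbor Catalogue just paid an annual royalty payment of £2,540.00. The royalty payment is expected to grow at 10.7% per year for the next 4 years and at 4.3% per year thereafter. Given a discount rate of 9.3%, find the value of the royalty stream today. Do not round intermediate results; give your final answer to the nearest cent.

D_1 = 2811.78000
D_2 = 3112.64046
D_3 = 3445.69299
D_4 = 3814.38214
Terminal value at year 4: TV = D_4×(1+g_2)/(r−g_2) = 3978.40057/0.05 = 79568.01142
P_0 = D_1/(1+r)^1 + D_2/(1+r)^2 + D_3/(1+r)^3 + D_4/(1+r)^4 + TV/(1+r)^4
    = 2572.53431 + 2605.48534 + 2638.85844 + 2672.65901 + 55751.66686 = 66241.20396

£66241.20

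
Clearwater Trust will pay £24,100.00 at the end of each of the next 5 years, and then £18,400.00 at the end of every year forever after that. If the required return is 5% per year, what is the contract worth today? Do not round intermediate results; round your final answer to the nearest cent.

PV of 5-year annuity: £24,100.00 × [1 − (1+0.05)^−5] / 0.05 = 104340.38776
Perpetuity value at year 5: £18,400.00 / 0.05 = 368000.00000
PV of perpetuity: 368000.00000 / (1+0.05)^5 = 288337.62926
Total PV = 104340.38776 + 288337.62926 = 392678.01702

£392678.02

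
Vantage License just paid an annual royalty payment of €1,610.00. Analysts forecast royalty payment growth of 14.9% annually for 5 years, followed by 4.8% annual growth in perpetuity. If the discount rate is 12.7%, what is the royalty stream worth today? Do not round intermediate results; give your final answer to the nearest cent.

€32059.48

D_1 = 1849.89000
D_2 = 2125.52361
D_3 = 2442.22663
D_4 = 2806.11840
D_5 = 3224.23004
Terminal value at year 5: TV = D_5×(1+g_2)/(r−g_2) = 3378.99308/0.079 = 42772.06428
P_0 = D_1/(1+r)^1 + D_2/(1+r)^2 + D_3/(1+r)^3 + D_4/(1+r)^4 + D_5/(1+r)^5 + TV/(1+r)^5
    = 1641.42857 + 1673.47066 + 1706.13823 + 1739.44350 + 1773.39892 + 23525.59578 = 32059.47565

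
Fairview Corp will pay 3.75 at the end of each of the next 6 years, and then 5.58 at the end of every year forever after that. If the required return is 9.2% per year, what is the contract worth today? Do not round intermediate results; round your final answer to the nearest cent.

52.49

PV of 6-year annuity: 3.75 × [1 − (1+0.092)^−6] / 0.092 = 16.72236
Perpetuity value at year 6: 5.58 / 0.092 = 60.65217
PV of perpetuity: 60.65217 / (1+0.092)^6 = 35.76931
Total PV = 16.72236 + 35.76931 = 52.49166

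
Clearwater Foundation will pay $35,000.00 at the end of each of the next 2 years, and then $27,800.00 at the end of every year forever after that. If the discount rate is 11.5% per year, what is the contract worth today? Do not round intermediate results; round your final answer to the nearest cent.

PV of 2-year annuity: $35,000.00 × [1 − (1+0.115)^−2] / 0.115 = 59542.72155
Perpetuity value at year 2: $27,800.00 / 0.115 = 241739.13043
PV of perpetuity: 241739.13043 / (1+0.115)^2 = 194445.19732
Total PV = 59542.72155 + 194445.19732 = 253987.91887

$253987.92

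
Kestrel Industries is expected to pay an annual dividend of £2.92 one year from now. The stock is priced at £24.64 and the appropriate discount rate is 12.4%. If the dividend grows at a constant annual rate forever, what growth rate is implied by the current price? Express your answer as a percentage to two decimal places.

0.55%

P = D₁/(r−g) ⇒ g = r − D₁/P = 0.124 − £2.92/£24.64 = 0.005494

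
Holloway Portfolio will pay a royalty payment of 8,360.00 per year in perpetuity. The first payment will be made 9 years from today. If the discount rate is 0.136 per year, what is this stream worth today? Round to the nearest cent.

Value at end of year 8: C / r = 8,360.00 / 0.136 = 61,470.5882
Discount to today: PV = 61,470.5882 / (1 + 0.136)^8 = 61,470.5882 / 2.773490 = 22,163.62

22163.62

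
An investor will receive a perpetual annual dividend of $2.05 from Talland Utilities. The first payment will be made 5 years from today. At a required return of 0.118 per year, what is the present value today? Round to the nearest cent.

Value at end of year 4: C / r = $2.05 / 0.118 = $17.3729
Discount to today: PV = $17.3729 / (1 + 0.118)^4 = $17.3729 / 1.562310 = $11.12

$11.12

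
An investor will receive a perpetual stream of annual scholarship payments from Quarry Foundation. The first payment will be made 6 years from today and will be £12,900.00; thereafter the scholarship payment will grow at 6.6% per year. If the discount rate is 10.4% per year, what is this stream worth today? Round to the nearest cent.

Value at end of year 5: C₁ / (r − g) = £12,900.00 / (0.104 − 0.066) = £339,473.6842
Discount to today: PV = £339,473.6842 / (1 + 0.104)^5 = £339,473.6842 / 1.640006 = £206,995.42

£206995.42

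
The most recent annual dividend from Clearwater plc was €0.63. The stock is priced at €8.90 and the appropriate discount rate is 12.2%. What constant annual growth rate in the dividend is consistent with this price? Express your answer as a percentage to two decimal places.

4.78%

P = D₀(1+g)/(r−g) ⇒ P(r−g) = D₀(1+g) ⇒ g(P+D₀) = P·r − D₀
g = (P·r − D₀)/(P + D₀) = (€8.90×0.122 − €0.63) / (€8.90 + €0.63) = 0.047828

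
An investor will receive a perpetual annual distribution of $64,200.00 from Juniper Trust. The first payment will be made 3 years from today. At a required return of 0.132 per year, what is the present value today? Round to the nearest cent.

Value at end of year 2: C / r = $64,200.00 / 0.132 = $486,363.6364
Discount to today: PV = $486,363.6364 / (1 + 0.132)^2 = $486,363.6364 / 1.281424 = $379,549.34

$379549.34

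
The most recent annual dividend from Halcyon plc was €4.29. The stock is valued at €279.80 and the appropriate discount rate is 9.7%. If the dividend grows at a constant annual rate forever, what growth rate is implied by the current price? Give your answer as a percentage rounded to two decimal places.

P = D₀(1+g)/(r−g) ⇒ P(r−g) = D₀(1+g) ⇒ g(P+D₀) = P·r − D₀
g = (P·r − D₀)/(P + D₀) = (€279.80×0.097 − €4.29) / (€279.80 + €4.29) = 0.080434

8.04%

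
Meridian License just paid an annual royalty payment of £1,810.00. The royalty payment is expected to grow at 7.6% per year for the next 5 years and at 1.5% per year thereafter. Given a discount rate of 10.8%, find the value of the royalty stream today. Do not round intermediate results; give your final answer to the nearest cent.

£25357.21

D_1 = 1947.56000
D_2 = 2095.57456
D_3 = 2254.83823
D_4 = 2426.20593
D_5 = 2610.59758
Terminal value at year 5: TV = D_5×(1+g_2)/(r−g_2) = 2649.75655/0.093 = 28492.00587
P_0 = D_1/(1+r)^1 + D_2/(1+r)^2 + D_3/(1+r)^3 + D_4/(1+r)^4 + D_5/(1+r)^5 + TV/(1+r)^5
    = 1757.72563 + 1706.96099 + 1657.66248 + 1609.78775 + 1563.29569 + 17061.77550 = 25357.20805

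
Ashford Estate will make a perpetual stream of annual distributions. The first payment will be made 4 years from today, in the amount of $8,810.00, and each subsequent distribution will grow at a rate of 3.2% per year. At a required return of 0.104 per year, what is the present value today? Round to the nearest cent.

$90936.07

Value at end of year 3: C₁ / (r − g) = $8,810.00 / (0.104 − 0.032) = $122,361.1111
Discount to today: PV = $122,361.1111 / (1 + 0.104)^3 = $122,361.1111 / 1.345573 = $90,936.07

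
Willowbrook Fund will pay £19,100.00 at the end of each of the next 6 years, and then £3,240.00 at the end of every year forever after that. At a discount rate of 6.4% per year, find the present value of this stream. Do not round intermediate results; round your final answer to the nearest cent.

PV of 6-year annuity: £19,100.00 × [1 − (1+0.064)^−6] / 0.064 = 92752.02427
Perpetuity value at year 6: £3,240.00 / 0.064 = 50625.00000
PV of perpetuity: 50625.00000 / (1+0.064)^6 = 34891.14876
Total PV = 92752.02427 + 34891.14876 = 127643.17303

£127643.17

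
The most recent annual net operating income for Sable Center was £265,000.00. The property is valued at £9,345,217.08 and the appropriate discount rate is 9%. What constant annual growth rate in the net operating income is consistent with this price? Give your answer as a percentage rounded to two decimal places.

P = D₀(1+g)/(r−g) ⇒ P(r−g) = D₀(1+g) ⇒ g(P+D₀) = P·r − D₀
g = (P·r − D₀)/(P + D₀) = (£9,345,217.08×0.09 − £265,000.00) / (£9,345,217.08 + £265,000.00) = 0.059943

5.99%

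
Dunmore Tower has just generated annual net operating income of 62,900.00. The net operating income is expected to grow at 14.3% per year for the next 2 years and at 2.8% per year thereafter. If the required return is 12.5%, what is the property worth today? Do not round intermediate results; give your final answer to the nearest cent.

D_1 = 71894.70000
D_2 = 82175.64210
Terminal value at year 2: TV = D_2×(1+g_2)/(r−g_2) = 84476.56008/0.097 = 870892.37195
P_0 = D_1/(1+r)^1 + D_2/(1+r)^2 + TV/(1+r)^2
    = 63906.40000 + 64928.90240 + 688112.49141 = 816947.79381

816947.79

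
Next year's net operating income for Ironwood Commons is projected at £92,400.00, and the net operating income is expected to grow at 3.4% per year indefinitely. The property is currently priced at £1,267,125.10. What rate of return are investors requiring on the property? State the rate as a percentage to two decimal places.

P = D₁/(r − g) ⇒ r = D₁/P + g = £92,400.0000/£1,267,125.10 + 0.034 = 0.072921 + 0.034 = 0.106921

10.69%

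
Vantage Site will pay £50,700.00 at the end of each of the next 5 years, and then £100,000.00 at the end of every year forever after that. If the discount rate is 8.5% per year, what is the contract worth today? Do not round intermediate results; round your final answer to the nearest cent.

PV of 5-year annuity: £50,700.00 × [1 − (1+0.085)^−5] / 0.085 = 199790.55340
Perpetuity value at year 5: £100,000.00 / 0.085 = 1176470.58824
PV of perpetuity: 1176470.58824 / (1+0.085)^5 = 782406.38034
Total PV = 199790.55340 + 782406.38034 = 982196.93374

£982196.93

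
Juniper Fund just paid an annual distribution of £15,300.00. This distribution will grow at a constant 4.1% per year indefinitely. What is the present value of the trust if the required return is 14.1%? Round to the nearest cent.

D₁ = D₀ × (1 + g) = £15,300.00 × 1.041 = £15,927.3000
Growing perpetuity: P = D₁ / (r − g) = £15,927.3000 / (0.141 − 0.041) = £159,273.00

£159273.00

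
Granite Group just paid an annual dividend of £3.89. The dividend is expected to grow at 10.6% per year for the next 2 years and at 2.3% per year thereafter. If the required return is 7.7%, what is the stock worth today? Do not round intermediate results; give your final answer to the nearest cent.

D_1 = 4.30234
D_2 = 4.75839
Terminal value at year 2: TV = D_2×(1+g_2)/(r−g_2) = 4.86783/0.054 = 90.14502
P_0 = D_1/(1+r)^1 + D_2/(1+r)^2 + TV/(1+r)^2
    = 3.99474 + 4.10231 + 77.71598 = 85.81303

£85.81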